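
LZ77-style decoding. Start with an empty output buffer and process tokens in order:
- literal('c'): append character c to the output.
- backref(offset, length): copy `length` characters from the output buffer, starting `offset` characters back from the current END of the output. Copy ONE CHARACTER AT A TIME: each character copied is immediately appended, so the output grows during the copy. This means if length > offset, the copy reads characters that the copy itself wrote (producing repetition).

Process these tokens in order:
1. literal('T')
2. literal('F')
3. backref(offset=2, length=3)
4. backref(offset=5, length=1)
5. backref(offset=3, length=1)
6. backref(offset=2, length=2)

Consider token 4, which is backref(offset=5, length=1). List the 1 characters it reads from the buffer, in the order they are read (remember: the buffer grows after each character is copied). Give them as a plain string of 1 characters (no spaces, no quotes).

Answer: T

Derivation:
Token 1: literal('T'). Output: "T"
Token 2: literal('F'). Output: "TF"
Token 3: backref(off=2, len=3) (overlapping!). Copied 'TFT' from pos 0. Output: "TFTFT"
Token 4: backref(off=5, len=1). Buffer before: "TFTFT" (len 5)
  byte 1: read out[0]='T', append. Buffer now: "TFTFTT"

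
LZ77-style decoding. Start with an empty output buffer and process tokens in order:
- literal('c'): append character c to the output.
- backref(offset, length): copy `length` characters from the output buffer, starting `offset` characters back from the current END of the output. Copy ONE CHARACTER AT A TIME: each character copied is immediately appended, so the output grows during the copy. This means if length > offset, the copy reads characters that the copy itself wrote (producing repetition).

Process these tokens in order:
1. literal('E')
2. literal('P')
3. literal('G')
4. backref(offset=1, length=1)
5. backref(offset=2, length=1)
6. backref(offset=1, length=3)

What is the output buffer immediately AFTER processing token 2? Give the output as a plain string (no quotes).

Answer: EP

Derivation:
Token 1: literal('E'). Output: "E"
Token 2: literal('P'). Output: "EP"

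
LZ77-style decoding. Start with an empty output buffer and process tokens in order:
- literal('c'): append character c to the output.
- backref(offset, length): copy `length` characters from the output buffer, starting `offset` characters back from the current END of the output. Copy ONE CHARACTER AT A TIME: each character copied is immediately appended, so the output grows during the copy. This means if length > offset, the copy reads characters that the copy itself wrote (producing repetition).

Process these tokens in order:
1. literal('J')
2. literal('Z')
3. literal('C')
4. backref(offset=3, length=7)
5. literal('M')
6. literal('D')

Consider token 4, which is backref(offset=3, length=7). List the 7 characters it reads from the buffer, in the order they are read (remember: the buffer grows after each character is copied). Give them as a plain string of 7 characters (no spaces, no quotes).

Token 1: literal('J'). Output: "J"
Token 2: literal('Z'). Output: "JZ"
Token 3: literal('C'). Output: "JZC"
Token 4: backref(off=3, len=7). Buffer before: "JZC" (len 3)
  byte 1: read out[0]='J', append. Buffer now: "JZCJ"
  byte 2: read out[1]='Z', append. Buffer now: "JZCJZ"
  byte 3: read out[2]='C', append. Buffer now: "JZCJZC"
  byte 4: read out[3]='J', append. Buffer now: "JZCJZCJ"
  byte 5: read out[4]='Z', append. Buffer now: "JZCJZCJZ"
  byte 6: read out[5]='C', append. Buffer now: "JZCJZCJZC"
  byte 7: read out[6]='J', append. Buffer now: "JZCJZCJZCJ"

Answer: JZCJZCJ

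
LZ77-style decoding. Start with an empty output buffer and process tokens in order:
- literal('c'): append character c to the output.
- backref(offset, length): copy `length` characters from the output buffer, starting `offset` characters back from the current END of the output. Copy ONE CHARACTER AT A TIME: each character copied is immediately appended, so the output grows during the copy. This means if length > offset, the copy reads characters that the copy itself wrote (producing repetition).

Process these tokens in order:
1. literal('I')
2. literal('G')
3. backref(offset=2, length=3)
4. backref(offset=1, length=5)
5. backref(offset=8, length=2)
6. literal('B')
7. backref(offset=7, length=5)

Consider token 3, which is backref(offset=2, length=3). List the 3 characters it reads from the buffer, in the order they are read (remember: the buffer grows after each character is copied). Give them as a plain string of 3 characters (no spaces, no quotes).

Answer: IGI

Derivation:
Token 1: literal('I'). Output: "I"
Token 2: literal('G'). Output: "IG"
Token 3: backref(off=2, len=3). Buffer before: "IG" (len 2)
  byte 1: read out[0]='I', append. Buffer now: "IGI"
  byte 2: read out[1]='G', append. Buffer now: "IGIG"
  byte 3: read out[2]='I', append. Buffer now: "IGIGI"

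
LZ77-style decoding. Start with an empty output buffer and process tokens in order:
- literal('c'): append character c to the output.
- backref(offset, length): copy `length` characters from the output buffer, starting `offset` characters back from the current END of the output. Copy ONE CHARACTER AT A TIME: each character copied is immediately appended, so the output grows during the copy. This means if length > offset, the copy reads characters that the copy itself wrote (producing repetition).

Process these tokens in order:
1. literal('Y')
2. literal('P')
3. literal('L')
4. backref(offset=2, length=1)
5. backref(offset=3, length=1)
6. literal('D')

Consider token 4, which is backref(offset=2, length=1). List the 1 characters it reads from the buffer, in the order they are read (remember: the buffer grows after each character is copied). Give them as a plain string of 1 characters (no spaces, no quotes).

Answer: P

Derivation:
Token 1: literal('Y'). Output: "Y"
Token 2: literal('P'). Output: "YP"
Token 3: literal('L'). Output: "YPL"
Token 4: backref(off=2, len=1). Buffer before: "YPL" (len 3)
  byte 1: read out[1]='P', append. Buffer now: "YPLP"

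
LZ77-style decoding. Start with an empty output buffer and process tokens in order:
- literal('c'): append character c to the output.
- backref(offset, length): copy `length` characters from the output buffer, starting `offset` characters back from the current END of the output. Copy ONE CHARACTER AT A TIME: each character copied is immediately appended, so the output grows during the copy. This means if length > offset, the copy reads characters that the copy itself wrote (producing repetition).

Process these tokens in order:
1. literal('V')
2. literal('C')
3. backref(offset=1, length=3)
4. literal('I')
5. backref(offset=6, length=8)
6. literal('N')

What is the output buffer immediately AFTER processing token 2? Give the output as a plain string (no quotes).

Token 1: literal('V'). Output: "V"
Token 2: literal('C'). Output: "VC"

Answer: VC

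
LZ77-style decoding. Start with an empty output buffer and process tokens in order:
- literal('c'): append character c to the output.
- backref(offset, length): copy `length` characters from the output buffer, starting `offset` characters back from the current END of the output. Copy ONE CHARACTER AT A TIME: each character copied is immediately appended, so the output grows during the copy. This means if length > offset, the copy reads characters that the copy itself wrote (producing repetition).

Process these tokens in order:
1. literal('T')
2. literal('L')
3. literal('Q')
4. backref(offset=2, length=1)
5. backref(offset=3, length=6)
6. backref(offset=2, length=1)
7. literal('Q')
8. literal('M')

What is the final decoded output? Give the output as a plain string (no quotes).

Answer: TLQLLQLLQLQQM

Derivation:
Token 1: literal('T'). Output: "T"
Token 2: literal('L'). Output: "TL"
Token 3: literal('Q'). Output: "TLQ"
Token 4: backref(off=2, len=1). Copied 'L' from pos 1. Output: "TLQL"
Token 5: backref(off=3, len=6) (overlapping!). Copied 'LQLLQL' from pos 1. Output: "TLQLLQLLQL"
Token 6: backref(off=2, len=1). Copied 'Q' from pos 8. Output: "TLQLLQLLQLQ"
Token 7: literal('Q'). Output: "TLQLLQLLQLQQ"
Token 8: literal('M'). Output: "TLQLLQLLQLQQM"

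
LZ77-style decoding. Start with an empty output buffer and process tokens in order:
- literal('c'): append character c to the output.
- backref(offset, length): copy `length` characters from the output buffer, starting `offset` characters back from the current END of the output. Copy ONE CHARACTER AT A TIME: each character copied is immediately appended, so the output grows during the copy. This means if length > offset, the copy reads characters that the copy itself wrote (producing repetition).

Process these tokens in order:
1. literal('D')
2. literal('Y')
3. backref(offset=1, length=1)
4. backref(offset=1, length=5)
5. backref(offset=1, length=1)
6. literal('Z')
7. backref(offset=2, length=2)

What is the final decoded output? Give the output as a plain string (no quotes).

Token 1: literal('D'). Output: "D"
Token 2: literal('Y'). Output: "DY"
Token 3: backref(off=1, len=1). Copied 'Y' from pos 1. Output: "DYY"
Token 4: backref(off=1, len=5) (overlapping!). Copied 'YYYYY' from pos 2. Output: "DYYYYYYY"
Token 5: backref(off=1, len=1). Copied 'Y' from pos 7. Output: "DYYYYYYYY"
Token 6: literal('Z'). Output: "DYYYYYYYYZ"
Token 7: backref(off=2, len=2). Copied 'YZ' from pos 8. Output: "DYYYYYYYYZYZ"

Answer: DYYYYYYYYZYZ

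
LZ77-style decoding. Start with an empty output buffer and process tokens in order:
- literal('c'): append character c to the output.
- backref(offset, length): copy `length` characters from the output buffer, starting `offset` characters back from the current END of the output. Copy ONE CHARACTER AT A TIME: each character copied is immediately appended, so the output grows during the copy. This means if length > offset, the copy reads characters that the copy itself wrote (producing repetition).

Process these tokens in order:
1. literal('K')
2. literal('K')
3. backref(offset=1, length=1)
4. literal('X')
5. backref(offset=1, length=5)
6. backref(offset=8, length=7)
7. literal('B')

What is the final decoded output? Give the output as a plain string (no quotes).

Token 1: literal('K'). Output: "K"
Token 2: literal('K'). Output: "KK"
Token 3: backref(off=1, len=1). Copied 'K' from pos 1. Output: "KKK"
Token 4: literal('X'). Output: "KKKX"
Token 5: backref(off=1, len=5) (overlapping!). Copied 'XXXXX' from pos 3. Output: "KKKXXXXXX"
Token 6: backref(off=8, len=7). Copied 'KKXXXXX' from pos 1. Output: "KKKXXXXXXKKXXXXX"
Token 7: literal('B'). Output: "KKKXXXXXXKKXXXXXB"

Answer: KKKXXXXXXKKXXXXXB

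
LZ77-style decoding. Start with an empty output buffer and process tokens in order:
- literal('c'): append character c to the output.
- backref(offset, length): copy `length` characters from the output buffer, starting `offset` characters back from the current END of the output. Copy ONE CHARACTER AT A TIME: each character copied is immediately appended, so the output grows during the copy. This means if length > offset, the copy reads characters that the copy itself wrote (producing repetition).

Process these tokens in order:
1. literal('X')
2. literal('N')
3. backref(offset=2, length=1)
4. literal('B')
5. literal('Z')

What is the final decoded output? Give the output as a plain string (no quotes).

Answer: XNXBZ

Derivation:
Token 1: literal('X'). Output: "X"
Token 2: literal('N'). Output: "XN"
Token 3: backref(off=2, len=1). Copied 'X' from pos 0. Output: "XNX"
Token 4: literal('B'). Output: "XNXB"
Token 5: literal('Z'). Output: "XNXBZ"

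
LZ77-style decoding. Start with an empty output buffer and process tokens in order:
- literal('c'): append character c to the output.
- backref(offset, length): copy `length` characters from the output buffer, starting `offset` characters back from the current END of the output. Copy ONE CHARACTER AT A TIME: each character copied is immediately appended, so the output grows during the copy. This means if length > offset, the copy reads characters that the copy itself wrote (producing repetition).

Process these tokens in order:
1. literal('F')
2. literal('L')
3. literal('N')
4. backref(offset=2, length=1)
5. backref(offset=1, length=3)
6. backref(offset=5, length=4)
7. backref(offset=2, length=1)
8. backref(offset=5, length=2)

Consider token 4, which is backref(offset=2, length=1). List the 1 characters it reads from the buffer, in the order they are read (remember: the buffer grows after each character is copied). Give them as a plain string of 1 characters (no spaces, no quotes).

Token 1: literal('F'). Output: "F"
Token 2: literal('L'). Output: "FL"
Token 3: literal('N'). Output: "FLN"
Token 4: backref(off=2, len=1). Buffer before: "FLN" (len 3)
  byte 1: read out[1]='L', append. Buffer now: "FLNL"

Answer: L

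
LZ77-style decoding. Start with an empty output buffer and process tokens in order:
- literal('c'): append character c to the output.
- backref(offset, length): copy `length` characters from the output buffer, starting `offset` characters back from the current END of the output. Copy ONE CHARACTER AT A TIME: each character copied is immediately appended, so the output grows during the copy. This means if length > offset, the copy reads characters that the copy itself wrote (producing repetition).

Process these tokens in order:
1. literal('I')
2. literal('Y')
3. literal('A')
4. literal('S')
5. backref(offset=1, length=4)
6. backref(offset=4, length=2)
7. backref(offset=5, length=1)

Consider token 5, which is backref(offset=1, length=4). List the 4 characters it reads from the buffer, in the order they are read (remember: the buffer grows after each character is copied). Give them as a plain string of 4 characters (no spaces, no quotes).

Answer: SSSS

Derivation:
Token 1: literal('I'). Output: "I"
Token 2: literal('Y'). Output: "IY"
Token 3: literal('A'). Output: "IYA"
Token 4: literal('S'). Output: "IYAS"
Token 5: backref(off=1, len=4). Buffer before: "IYAS" (len 4)
  byte 1: read out[3]='S', append. Buffer now: "IYASS"
  byte 2: read out[4]='S', append. Buffer now: "IYASSS"
  byte 3: read out[5]='S', append. Buffer now: "IYASSSS"
  byte 4: read out[6]='S', append. Buffer now: "IYASSSSS"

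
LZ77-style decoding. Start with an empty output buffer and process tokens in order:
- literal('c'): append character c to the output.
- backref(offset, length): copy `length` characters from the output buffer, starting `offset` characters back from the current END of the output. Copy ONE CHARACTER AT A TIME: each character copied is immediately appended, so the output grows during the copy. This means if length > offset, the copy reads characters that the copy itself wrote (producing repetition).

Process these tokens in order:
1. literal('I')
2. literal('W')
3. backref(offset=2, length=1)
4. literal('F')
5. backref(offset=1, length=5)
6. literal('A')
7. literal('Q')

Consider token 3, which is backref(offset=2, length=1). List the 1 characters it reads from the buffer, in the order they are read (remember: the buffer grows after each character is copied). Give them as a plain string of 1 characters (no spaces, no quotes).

Answer: I

Derivation:
Token 1: literal('I'). Output: "I"
Token 2: literal('W'). Output: "IW"
Token 3: backref(off=2, len=1). Buffer before: "IW" (len 2)
  byte 1: read out[0]='I', append. Buffer now: "IWI"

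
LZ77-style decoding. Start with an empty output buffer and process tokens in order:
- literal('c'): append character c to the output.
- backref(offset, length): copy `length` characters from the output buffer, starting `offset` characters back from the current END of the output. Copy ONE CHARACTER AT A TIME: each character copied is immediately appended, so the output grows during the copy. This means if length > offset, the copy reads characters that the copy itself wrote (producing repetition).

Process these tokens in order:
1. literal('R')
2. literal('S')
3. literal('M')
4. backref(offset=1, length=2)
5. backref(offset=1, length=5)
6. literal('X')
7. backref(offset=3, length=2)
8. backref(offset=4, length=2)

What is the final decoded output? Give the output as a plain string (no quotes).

Token 1: literal('R'). Output: "R"
Token 2: literal('S'). Output: "RS"
Token 3: literal('M'). Output: "RSM"
Token 4: backref(off=1, len=2) (overlapping!). Copied 'MM' from pos 2. Output: "RSMMM"
Token 5: backref(off=1, len=5) (overlapping!). Copied 'MMMMM' from pos 4. Output: "RSMMMMMMMM"
Token 6: literal('X'). Output: "RSMMMMMMMMX"
Token 7: backref(off=3, len=2). Copied 'MM' from pos 8. Output: "RSMMMMMMMMXMM"
Token 8: backref(off=4, len=2). Copied 'MX' from pos 9. Output: "RSMMMMMMMMXMMMX"

Answer: RSMMMMMMMMXMMMX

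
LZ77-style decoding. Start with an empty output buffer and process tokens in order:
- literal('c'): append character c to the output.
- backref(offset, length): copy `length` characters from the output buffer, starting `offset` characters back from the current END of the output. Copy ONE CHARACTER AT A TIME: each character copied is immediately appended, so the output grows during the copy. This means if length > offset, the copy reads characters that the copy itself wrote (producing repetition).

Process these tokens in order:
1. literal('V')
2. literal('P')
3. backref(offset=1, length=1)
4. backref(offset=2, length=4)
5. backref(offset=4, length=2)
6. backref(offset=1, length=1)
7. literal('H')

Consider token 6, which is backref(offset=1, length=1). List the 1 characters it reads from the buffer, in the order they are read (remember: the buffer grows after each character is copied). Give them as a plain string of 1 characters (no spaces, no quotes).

Token 1: literal('V'). Output: "V"
Token 2: literal('P'). Output: "VP"
Token 3: backref(off=1, len=1). Copied 'P' from pos 1. Output: "VPP"
Token 4: backref(off=2, len=4) (overlapping!). Copied 'PPPP' from pos 1. Output: "VPPPPPP"
Token 5: backref(off=4, len=2). Copied 'PP' from pos 3. Output: "VPPPPPPPP"
Token 6: backref(off=1, len=1). Buffer before: "VPPPPPPPP" (len 9)
  byte 1: read out[8]='P', append. Buffer now: "VPPPPPPPPP"

Answer: P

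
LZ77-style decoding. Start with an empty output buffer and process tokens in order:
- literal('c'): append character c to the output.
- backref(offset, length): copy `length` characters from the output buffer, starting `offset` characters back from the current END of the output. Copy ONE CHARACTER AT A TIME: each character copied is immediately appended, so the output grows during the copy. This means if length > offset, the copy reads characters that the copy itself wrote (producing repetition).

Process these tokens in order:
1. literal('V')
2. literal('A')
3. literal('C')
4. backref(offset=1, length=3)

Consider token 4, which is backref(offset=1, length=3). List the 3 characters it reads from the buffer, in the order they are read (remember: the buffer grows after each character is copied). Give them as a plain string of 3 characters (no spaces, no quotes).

Answer: CCC

Derivation:
Token 1: literal('V'). Output: "V"
Token 2: literal('A'). Output: "VA"
Token 3: literal('C'). Output: "VAC"
Token 4: backref(off=1, len=3). Buffer before: "VAC" (len 3)
  byte 1: read out[2]='C', append. Buffer now: "VACC"
  byte 2: read out[3]='C', append. Buffer now: "VACCC"
  byte 3: read out[4]='C', append. Buffer now: "VACCCC"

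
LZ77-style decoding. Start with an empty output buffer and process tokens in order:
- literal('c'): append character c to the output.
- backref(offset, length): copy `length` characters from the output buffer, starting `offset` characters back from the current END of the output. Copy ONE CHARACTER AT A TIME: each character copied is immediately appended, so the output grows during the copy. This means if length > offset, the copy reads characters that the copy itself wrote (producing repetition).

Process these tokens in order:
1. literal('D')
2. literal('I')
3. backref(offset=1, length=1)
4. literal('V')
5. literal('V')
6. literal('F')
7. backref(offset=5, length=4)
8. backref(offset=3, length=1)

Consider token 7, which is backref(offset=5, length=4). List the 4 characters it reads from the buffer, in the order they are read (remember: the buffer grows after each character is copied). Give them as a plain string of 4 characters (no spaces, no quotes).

Answer: IIVV

Derivation:
Token 1: literal('D'). Output: "D"
Token 2: literal('I'). Output: "DI"
Token 3: backref(off=1, len=1). Copied 'I' from pos 1. Output: "DII"
Token 4: literal('V'). Output: "DIIV"
Token 5: literal('V'). Output: "DIIVV"
Token 6: literal('F'). Output: "DIIVVF"
Token 7: backref(off=5, len=4). Buffer before: "DIIVVF" (len 6)
  byte 1: read out[1]='I', append. Buffer now: "DIIVVFI"
  byte 2: read out[2]='I', append. Buffer now: "DIIVVFII"
  byte 3: read out[3]='V', append. Buffer now: "DIIVVFIIV"
  byte 4: read out[4]='V', append. Buffer now: "DIIVVFIIVV"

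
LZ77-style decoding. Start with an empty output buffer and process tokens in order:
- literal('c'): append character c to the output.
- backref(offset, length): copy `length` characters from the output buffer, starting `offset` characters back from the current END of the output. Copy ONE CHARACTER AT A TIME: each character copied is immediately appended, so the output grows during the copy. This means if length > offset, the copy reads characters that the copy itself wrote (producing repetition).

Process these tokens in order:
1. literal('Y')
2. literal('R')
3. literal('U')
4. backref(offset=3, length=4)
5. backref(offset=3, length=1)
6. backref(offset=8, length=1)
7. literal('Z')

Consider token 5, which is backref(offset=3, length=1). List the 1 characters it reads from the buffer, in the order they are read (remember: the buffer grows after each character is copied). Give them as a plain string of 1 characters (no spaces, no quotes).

Answer: R

Derivation:
Token 1: literal('Y'). Output: "Y"
Token 2: literal('R'). Output: "YR"
Token 3: literal('U'). Output: "YRU"
Token 4: backref(off=3, len=4) (overlapping!). Copied 'YRUY' from pos 0. Output: "YRUYRUY"
Token 5: backref(off=3, len=1). Buffer before: "YRUYRUY" (len 7)
  byte 1: read out[4]='R', append. Buffer now: "YRUYRUYR"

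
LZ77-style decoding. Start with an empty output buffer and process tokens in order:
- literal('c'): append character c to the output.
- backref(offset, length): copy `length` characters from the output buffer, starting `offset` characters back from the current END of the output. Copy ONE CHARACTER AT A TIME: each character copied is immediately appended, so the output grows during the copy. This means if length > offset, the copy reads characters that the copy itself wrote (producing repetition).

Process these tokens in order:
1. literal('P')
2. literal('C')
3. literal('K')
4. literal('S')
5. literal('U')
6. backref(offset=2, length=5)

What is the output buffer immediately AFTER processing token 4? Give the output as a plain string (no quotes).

Answer: PCKS

Derivation:
Token 1: literal('P'). Output: "P"
Token 2: literal('C'). Output: "PC"
Token 3: literal('K'). Output: "PCK"
Token 4: literal('S'). Output: "PCKS"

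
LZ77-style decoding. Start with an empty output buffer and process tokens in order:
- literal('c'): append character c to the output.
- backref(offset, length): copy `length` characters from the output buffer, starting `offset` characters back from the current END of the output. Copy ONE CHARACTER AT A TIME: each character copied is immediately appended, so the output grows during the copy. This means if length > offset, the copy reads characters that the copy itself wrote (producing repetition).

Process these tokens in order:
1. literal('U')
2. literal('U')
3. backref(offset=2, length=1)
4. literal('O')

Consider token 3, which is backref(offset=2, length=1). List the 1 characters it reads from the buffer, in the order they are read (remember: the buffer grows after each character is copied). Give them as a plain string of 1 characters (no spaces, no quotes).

Answer: U

Derivation:
Token 1: literal('U'). Output: "U"
Token 2: literal('U'). Output: "UU"
Token 3: backref(off=2, len=1). Buffer before: "UU" (len 2)
  byte 1: read out[0]='U', append. Buffer now: "UUU"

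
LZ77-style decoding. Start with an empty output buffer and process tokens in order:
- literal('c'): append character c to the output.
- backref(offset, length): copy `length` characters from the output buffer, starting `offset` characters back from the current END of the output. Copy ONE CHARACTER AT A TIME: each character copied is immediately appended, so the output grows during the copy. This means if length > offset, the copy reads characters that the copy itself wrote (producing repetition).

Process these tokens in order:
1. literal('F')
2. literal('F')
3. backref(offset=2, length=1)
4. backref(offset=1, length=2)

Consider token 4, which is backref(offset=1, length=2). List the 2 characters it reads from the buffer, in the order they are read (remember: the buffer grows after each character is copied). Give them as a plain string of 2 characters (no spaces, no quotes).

Answer: FF

Derivation:
Token 1: literal('F'). Output: "F"
Token 2: literal('F'). Output: "FF"
Token 3: backref(off=2, len=1). Copied 'F' from pos 0. Output: "FFF"
Token 4: backref(off=1, len=2). Buffer before: "FFF" (len 3)
  byte 1: read out[2]='F', append. Buffer now: "FFFF"
  byte 2: read out[3]='F', append. Buffer now: "FFFFF"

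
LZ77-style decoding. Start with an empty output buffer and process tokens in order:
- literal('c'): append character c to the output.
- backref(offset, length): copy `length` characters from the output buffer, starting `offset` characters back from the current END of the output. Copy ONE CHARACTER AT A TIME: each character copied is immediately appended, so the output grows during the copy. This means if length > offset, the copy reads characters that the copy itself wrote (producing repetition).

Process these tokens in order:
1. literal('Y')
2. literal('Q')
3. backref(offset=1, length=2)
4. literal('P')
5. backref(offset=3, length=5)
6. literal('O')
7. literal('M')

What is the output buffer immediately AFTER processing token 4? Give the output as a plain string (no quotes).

Token 1: literal('Y'). Output: "Y"
Token 2: literal('Q'). Output: "YQ"
Token 3: backref(off=1, len=2) (overlapping!). Copied 'QQ' from pos 1. Output: "YQQQ"
Token 4: literal('P'). Output: "YQQQP"

Answer: YQQQP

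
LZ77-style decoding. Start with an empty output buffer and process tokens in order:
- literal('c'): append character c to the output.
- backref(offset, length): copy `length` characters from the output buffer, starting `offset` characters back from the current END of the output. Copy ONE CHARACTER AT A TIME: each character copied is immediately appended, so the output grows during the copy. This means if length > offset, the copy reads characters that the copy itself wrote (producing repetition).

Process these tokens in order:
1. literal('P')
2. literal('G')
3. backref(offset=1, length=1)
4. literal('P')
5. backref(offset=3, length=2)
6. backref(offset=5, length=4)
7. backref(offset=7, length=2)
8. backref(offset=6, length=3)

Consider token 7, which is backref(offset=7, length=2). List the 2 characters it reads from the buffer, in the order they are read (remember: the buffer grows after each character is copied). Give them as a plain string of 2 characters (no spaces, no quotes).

Answer: PG

Derivation:
Token 1: literal('P'). Output: "P"
Token 2: literal('G'). Output: "PG"
Token 3: backref(off=1, len=1). Copied 'G' from pos 1. Output: "PGG"
Token 4: literal('P'). Output: "PGGP"
Token 5: backref(off=3, len=2). Copied 'GG' from pos 1. Output: "PGGPGG"
Token 6: backref(off=5, len=4). Copied 'GGPG' from pos 1. Output: "PGGPGGGGPG"
Token 7: backref(off=7, len=2). Buffer before: "PGGPGGGGPG" (len 10)
  byte 1: read out[3]='P', append. Buffer now: "PGGPGGGGPGP"
  byte 2: read out[4]='G', append. Buffer now: "PGGPGGGGPGPG"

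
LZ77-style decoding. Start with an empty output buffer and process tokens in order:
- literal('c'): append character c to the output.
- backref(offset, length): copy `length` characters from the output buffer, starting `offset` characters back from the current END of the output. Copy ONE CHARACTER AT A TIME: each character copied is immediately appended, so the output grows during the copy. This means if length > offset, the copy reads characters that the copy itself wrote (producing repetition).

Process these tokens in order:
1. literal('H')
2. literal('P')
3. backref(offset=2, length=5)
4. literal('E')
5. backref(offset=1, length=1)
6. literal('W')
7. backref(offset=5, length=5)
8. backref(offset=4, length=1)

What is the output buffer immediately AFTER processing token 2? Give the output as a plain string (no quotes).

Answer: HP

Derivation:
Token 1: literal('H'). Output: "H"
Token 2: literal('P'). Output: "HP"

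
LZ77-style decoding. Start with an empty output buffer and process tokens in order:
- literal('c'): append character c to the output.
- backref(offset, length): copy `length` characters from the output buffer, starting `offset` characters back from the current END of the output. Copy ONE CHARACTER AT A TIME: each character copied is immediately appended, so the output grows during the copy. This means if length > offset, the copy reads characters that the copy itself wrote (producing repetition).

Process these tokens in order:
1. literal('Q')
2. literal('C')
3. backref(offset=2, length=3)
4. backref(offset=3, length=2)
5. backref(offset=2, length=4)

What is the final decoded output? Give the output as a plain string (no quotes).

Answer: QCQCQQCQCQC

Derivation:
Token 1: literal('Q'). Output: "Q"
Token 2: literal('C'). Output: "QC"
Token 3: backref(off=2, len=3) (overlapping!). Copied 'QCQ' from pos 0. Output: "QCQCQ"
Token 4: backref(off=3, len=2). Copied 'QC' from pos 2. Output: "QCQCQQC"
Token 5: backref(off=2, len=4) (overlapping!). Copied 'QCQC' from pos 5. Output: "QCQCQQCQCQC"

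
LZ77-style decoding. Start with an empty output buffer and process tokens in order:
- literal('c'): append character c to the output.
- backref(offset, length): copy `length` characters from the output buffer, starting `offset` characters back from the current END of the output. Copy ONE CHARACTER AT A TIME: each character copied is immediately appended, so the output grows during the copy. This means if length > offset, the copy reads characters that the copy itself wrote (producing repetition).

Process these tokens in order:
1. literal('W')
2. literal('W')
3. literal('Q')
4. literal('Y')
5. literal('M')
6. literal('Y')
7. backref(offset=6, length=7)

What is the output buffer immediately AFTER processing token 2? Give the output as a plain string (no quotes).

Token 1: literal('W'). Output: "W"
Token 2: literal('W'). Output: "WW"

Answer: WW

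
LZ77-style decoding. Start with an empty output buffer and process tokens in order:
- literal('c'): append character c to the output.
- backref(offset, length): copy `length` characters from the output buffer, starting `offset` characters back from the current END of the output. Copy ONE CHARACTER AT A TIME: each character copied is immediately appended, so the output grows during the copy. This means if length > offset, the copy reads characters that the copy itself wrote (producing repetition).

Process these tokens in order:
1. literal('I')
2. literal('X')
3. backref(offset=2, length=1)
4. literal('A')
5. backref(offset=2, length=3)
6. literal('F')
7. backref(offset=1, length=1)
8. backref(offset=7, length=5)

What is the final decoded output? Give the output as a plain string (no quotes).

Token 1: literal('I'). Output: "I"
Token 2: literal('X'). Output: "IX"
Token 3: backref(off=2, len=1). Copied 'I' from pos 0. Output: "IXI"
Token 4: literal('A'). Output: "IXIA"
Token 5: backref(off=2, len=3) (overlapping!). Copied 'IAI' from pos 2. Output: "IXIAIAI"
Token 6: literal('F'). Output: "IXIAIAIF"
Token 7: backref(off=1, len=1). Copied 'F' from pos 7. Output: "IXIAIAIFF"
Token 8: backref(off=7, len=5). Copied 'IAIAI' from pos 2. Output: "IXIAIAIFFIAIAI"

Answer: IXIAIAIFFIAIAI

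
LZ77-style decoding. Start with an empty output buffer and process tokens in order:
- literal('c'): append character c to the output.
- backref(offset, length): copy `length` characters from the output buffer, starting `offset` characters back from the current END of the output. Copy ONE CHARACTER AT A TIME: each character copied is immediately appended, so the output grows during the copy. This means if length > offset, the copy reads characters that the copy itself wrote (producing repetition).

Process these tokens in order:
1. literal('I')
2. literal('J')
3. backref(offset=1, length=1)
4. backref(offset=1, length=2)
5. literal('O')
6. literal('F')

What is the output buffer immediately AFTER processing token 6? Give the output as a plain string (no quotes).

Answer: IJJJJOF

Derivation:
Token 1: literal('I'). Output: "I"
Token 2: literal('J'). Output: "IJ"
Token 3: backref(off=1, len=1). Copied 'J' from pos 1. Output: "IJJ"
Token 4: backref(off=1, len=2) (overlapping!). Copied 'JJ' from pos 2. Output: "IJJJJ"
Token 5: literal('O'). Output: "IJJJJO"
Token 6: literal('F'). Output: "IJJJJOF"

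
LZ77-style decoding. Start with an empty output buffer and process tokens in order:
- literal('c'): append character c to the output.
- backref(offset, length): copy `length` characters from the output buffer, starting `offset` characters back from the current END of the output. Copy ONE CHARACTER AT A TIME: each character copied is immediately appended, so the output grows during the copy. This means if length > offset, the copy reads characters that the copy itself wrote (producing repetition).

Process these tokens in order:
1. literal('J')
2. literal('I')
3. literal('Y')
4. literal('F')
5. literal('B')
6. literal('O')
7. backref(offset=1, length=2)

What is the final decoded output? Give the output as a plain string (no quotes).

Answer: JIYFBOOO

Derivation:
Token 1: literal('J'). Output: "J"
Token 2: literal('I'). Output: "JI"
Token 3: literal('Y'). Output: "JIY"
Token 4: literal('F'). Output: "JIYF"
Token 5: literal('B'). Output: "JIYFB"
Token 6: literal('O'). Output: "JIYFBO"
Token 7: backref(off=1, len=2) (overlapping!). Copied 'OO' from pos 5. Output: "JIYFBOOO"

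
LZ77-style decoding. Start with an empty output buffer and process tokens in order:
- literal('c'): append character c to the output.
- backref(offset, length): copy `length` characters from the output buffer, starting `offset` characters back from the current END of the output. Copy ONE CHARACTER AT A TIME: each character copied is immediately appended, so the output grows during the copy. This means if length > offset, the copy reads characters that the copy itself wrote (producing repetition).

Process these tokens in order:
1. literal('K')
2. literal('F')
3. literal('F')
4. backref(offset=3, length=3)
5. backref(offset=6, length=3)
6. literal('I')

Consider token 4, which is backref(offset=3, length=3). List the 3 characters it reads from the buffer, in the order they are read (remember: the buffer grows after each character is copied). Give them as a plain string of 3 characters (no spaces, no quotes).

Answer: KFF

Derivation:
Token 1: literal('K'). Output: "K"
Token 2: literal('F'). Output: "KF"
Token 3: literal('F'). Output: "KFF"
Token 4: backref(off=3, len=3). Buffer before: "KFF" (len 3)
  byte 1: read out[0]='K', append. Buffer now: "KFFK"
  byte 2: read out[1]='F', append. Buffer now: "KFFKF"
  byte 3: read out[2]='F', append. Buffer now: "KFFKFF"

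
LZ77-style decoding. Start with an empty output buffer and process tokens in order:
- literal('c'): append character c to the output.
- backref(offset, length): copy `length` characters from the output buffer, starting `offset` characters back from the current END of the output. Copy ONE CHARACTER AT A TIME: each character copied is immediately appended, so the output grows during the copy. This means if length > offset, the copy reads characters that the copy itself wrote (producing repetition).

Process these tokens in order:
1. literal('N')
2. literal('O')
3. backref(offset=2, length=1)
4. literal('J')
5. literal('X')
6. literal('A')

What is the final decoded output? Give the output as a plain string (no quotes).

Answer: NONJXA

Derivation:
Token 1: literal('N'). Output: "N"
Token 2: literal('O'). Output: "NO"
Token 3: backref(off=2, len=1). Copied 'N' from pos 0. Output: "NON"
Token 4: literal('J'). Output: "NONJ"
Token 5: literal('X'). Output: "NONJX"
Token 6: literal('A'). Output: "NONJXA"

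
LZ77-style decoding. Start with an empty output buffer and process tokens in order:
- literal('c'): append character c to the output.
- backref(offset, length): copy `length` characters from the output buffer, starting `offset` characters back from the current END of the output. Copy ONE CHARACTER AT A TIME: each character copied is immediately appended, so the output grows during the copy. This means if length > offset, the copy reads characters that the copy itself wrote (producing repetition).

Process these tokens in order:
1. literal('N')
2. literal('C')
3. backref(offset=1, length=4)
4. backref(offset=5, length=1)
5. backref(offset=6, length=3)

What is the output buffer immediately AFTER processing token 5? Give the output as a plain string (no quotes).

Answer: NCCCCCCCCC

Derivation:
Token 1: literal('N'). Output: "N"
Token 2: literal('C'). Output: "NC"
Token 3: backref(off=1, len=4) (overlapping!). Copied 'CCCC' from pos 1. Output: "NCCCCC"
Token 4: backref(off=5, len=1). Copied 'C' from pos 1. Output: "NCCCCCC"
Token 5: backref(off=6, len=3). Copied 'CCC' from pos 1. Output: "NCCCCCCCCC"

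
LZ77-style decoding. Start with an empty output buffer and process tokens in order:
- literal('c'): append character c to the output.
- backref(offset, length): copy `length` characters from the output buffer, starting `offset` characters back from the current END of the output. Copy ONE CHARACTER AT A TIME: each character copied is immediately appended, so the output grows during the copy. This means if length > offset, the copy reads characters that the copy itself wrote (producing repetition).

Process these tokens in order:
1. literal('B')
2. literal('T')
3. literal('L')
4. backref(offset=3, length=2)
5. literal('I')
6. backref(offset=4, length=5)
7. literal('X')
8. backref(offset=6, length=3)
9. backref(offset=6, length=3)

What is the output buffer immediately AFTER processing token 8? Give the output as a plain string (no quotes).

Answer: BTLBTILBTILXLBT

Derivation:
Token 1: literal('B'). Output: "B"
Token 2: literal('T'). Output: "BT"
Token 3: literal('L'). Output: "BTL"
Token 4: backref(off=3, len=2). Copied 'BT' from pos 0. Output: "BTLBT"
Token 5: literal('I'). Output: "BTLBTI"
Token 6: backref(off=4, len=5) (overlapping!). Copied 'LBTIL' from pos 2. Output: "BTLBTILBTIL"
Token 7: literal('X'). Output: "BTLBTILBTILX"
Token 8: backref(off=6, len=3). Copied 'LBT' from pos 6. Output: "BTLBTILBTILXLBT"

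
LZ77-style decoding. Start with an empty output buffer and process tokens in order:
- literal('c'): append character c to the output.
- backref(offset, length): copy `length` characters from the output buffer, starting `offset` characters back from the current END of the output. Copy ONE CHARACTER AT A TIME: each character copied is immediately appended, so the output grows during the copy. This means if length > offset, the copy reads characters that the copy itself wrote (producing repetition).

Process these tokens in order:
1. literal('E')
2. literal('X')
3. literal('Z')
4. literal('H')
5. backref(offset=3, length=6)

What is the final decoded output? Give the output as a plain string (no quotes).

Token 1: literal('E'). Output: "E"
Token 2: literal('X'). Output: "EX"
Token 3: literal('Z'). Output: "EXZ"
Token 4: literal('H'). Output: "EXZH"
Token 5: backref(off=3, len=6) (overlapping!). Copied 'XZHXZH' from pos 1. Output: "EXZHXZHXZH"

Answer: EXZHXZHXZH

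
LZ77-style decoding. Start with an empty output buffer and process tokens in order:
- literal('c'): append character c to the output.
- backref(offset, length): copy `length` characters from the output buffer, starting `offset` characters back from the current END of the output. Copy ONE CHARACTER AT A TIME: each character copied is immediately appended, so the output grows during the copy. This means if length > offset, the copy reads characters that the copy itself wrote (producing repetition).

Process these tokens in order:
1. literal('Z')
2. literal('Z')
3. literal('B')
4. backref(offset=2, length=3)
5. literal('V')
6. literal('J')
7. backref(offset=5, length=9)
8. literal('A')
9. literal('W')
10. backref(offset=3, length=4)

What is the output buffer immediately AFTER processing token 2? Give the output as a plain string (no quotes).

Answer: ZZ

Derivation:
Token 1: literal('Z'). Output: "Z"
Token 2: literal('Z'). Output: "ZZ"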